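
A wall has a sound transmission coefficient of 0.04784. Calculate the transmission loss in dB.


Given values:
  tau = 0.04784
Formula: TL = 10 * log10(1 / tau)
Compute 1 / tau = 1 / 0.04784 = 20.903
Compute log10(20.903) = 1.320209
TL = 10 * 1.320209 = 13.2

13.2 dB


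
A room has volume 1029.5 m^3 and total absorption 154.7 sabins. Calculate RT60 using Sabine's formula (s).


Given values:
  V = 1029.5 m^3
  A = 154.7 sabins
Formula: RT60 = 0.161 * V / A
Numerator: 0.161 * 1029.5 = 165.7495
RT60 = 165.7495 / 154.7 = 1.071

1.071 s


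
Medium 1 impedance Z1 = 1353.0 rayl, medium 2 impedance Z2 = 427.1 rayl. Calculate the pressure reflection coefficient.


Given values:
  Z1 = 1353.0 rayl, Z2 = 427.1 rayl
Formula: R = (Z2 - Z1) / (Z2 + Z1)
Numerator: Z2 - Z1 = 427.1 - 1353.0 = -925.9
Denominator: Z2 + Z1 = 427.1 + 1353.0 = 1780.1
R = -925.9 / 1780.1 = -0.5201

-0.5201


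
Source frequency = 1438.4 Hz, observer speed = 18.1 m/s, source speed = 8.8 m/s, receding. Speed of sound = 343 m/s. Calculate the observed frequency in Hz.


Given values:
  f_s = 1438.4 Hz, v_o = 18.1 m/s, v_s = 8.8 m/s
  Direction: receding
Formula: f_o = f_s * (c - v_o) / (c + v_s)
Numerator: c - v_o = 343 - 18.1 = 324.9
Denominator: c + v_s = 343 + 8.8 = 351.8
f_o = 1438.4 * 324.9 / 351.8 = 1328.41

1328.41 Hz


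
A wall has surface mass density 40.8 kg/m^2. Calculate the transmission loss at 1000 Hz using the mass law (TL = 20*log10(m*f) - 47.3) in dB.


Given values:
  m = 40.8 kg/m^2, f = 1000 Hz
Formula: TL = 20 * log10(m * f) - 47.3
Compute m * f = 40.8 * 1000 = 40800.0
Compute log10(40800.0) = 4.61066
Compute 20 * 4.61066 = 92.2132
TL = 92.2132 - 47.3 = 44.91

44.91 dB


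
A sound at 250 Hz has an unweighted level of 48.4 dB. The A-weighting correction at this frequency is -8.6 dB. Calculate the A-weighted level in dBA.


Given values:
  SPL = 48.4 dB
  A-weighting at 250 Hz = -8.6 dB
Formula: L_A = SPL + A_weight
L_A = 48.4 + (-8.6)
L_A = 39.8

39.8 dBA


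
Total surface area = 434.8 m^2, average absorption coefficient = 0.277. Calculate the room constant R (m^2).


Given values:
  S = 434.8 m^2, alpha = 0.277
Formula: R = S * alpha / (1 - alpha)
Numerator: 434.8 * 0.277 = 120.4396
Denominator: 1 - 0.277 = 0.723
R = 120.4396 / 0.723 = 166.58

166.58 m^2


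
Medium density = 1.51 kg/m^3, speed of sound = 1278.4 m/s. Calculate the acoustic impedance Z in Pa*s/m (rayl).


Given values:
  rho = 1.51 kg/m^3
  c = 1278.4 m/s
Formula: Z = rho * c
Z = 1.51 * 1278.4
Z = 1930.38

1930.38 rayl


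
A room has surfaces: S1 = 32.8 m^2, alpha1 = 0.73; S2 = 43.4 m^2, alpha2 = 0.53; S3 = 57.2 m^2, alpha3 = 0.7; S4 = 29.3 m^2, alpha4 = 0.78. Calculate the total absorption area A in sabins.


Given surfaces:
  Surface 1: 32.8 * 0.73 = 23.944
  Surface 2: 43.4 * 0.53 = 23.002
  Surface 3: 57.2 * 0.7 = 40.04
  Surface 4: 29.3 * 0.78 = 22.854
Formula: A = sum(Si * alpha_i)
A = 23.944 + 23.002 + 40.04 + 22.854
A = 109.84

109.84 sabins


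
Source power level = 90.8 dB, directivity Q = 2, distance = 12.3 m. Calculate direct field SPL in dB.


Given values:
  Lw = 90.8 dB, Q = 2, r = 12.3 m
Formula: SPL = Lw + 10 * log10(Q / (4 * pi * r^2))
Compute 4 * pi * r^2 = 4 * pi * 12.3^2 = 1901.1662
Compute Q / denom = 2 / 1901.1662 = 0.00105199
Compute 10 * log10(0.00105199) = -29.7799
SPL = 90.8 + (-29.7799) = 61.02

61.02 dB


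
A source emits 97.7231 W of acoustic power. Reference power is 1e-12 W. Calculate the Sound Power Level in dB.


Given values:
  W = 97.7231 W
  W_ref = 1e-12 W
Formula: SWL = 10 * log10(W / W_ref)
Compute ratio: W / W_ref = 97723100000000
Compute log10: log10(97723100000000) = 13.989997
Multiply: SWL = 10 * 13.989997 = 139.9

139.9 dB


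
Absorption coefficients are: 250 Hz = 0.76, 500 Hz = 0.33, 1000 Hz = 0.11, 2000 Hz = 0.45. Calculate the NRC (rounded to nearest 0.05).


Given values:
  a_250 = 0.76, a_500 = 0.33
  a_1000 = 0.11, a_2000 = 0.45
Formula: NRC = (a250 + a500 + a1000 + a2000) / 4
Sum = 0.76 + 0.33 + 0.11 + 0.45 = 1.65
NRC = 1.65 / 4 = 0.4125
Rounded to nearest 0.05: 0.4

0.4


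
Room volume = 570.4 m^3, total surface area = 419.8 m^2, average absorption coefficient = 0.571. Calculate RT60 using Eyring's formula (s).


Given values:
  V = 570.4 m^3, S = 419.8 m^2, alpha = 0.571
Formula: RT60 = 0.161 * V / (-S * ln(1 - alpha))
Compute ln(1 - 0.571) = ln(0.429) = -0.846298
Denominator: -419.8 * -0.846298 = 355.2759
Numerator: 0.161 * 570.4 = 91.8344
RT60 = 91.8344 / 355.2759 = 0.258

0.258 s


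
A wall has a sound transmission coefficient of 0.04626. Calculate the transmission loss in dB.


Given values:
  tau = 0.04626
Formula: TL = 10 * log10(1 / tau)
Compute 1 / tau = 1 / 0.04626 = 21.6169
Compute log10(21.6169) = 1.334793
TL = 10 * 1.334793 = 13.35

13.35 dB


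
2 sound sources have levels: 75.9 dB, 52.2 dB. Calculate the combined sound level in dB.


Formula: L_total = 10 * log10( sum(10^(Li/10)) )
  Source 1: 10^(75.9/10) = 38904514.4994
  Source 2: 10^(52.2/10) = 165958.6907
Sum of linear values = 39070473.1901
L_total = 10 * log10(39070473.1901) = 75.92

75.92 dB


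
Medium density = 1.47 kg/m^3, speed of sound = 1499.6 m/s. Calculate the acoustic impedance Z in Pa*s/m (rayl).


Given values:
  rho = 1.47 kg/m^3
  c = 1499.6 m/s
Formula: Z = rho * c
Z = 1.47 * 1499.6
Z = 2204.41

2204.41 rayl


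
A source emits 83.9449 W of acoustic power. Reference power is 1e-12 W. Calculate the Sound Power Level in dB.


Given values:
  W = 83.9449 W
  W_ref = 1e-12 W
Formula: SWL = 10 * log10(W / W_ref)
Compute ratio: W / W_ref = 83944900000000
Compute log10: log10(83944900000000) = 13.923994
Multiply: SWL = 10 * 13.923994 = 139.24

139.24 dB


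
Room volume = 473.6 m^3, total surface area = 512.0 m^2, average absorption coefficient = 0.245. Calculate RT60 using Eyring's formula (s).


Given values:
  V = 473.6 m^3, S = 512.0 m^2, alpha = 0.245
Formula: RT60 = 0.161 * V / (-S * ln(1 - alpha))
Compute ln(1 - 0.245) = ln(0.755) = -0.281038
Denominator: -512.0 * -0.281038 = 143.8915
Numerator: 0.161 * 473.6 = 76.2496
RT60 = 76.2496 / 143.8915 = 0.53

0.53 s


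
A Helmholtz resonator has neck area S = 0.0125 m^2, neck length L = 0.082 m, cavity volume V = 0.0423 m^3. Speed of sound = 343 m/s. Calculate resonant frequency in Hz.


Given values:
  S = 0.0125 m^2, L = 0.082 m, V = 0.0423 m^3, c = 343 m/s
Formula: f = (c / (2*pi)) * sqrt(S / (V * L))
Compute V * L = 0.0423 * 0.082 = 0.0034686
Compute S / (V * L) = 0.0125 / 0.0034686 = 3.6038
Compute sqrt(3.6038) = 1.898368
Compute c / (2*pi) = 343 / 6.283185 = 54.590148
f = 54.590148 * 1.898368 = 103.63

103.63 Hz


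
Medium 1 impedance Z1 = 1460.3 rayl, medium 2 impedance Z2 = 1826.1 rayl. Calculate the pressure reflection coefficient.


Given values:
  Z1 = 1460.3 rayl, Z2 = 1826.1 rayl
Formula: R = (Z2 - Z1) / (Z2 + Z1)
Numerator: Z2 - Z1 = 1826.1 - 1460.3 = 365.8
Denominator: Z2 + Z1 = 1826.1 + 1460.3 = 3286.4
R = 365.8 / 3286.4 = 0.1113

0.1113


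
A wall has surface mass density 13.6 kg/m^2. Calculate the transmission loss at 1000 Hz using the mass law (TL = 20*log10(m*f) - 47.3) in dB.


Given values:
  m = 13.6 kg/m^2, f = 1000 Hz
Formula: TL = 20 * log10(m * f) - 47.3
Compute m * f = 13.6 * 1000 = 13600.0
Compute log10(13600.0) = 4.133539
Compute 20 * 4.133539 = 82.6708
TL = 82.6708 - 47.3 = 35.37

35.37 dB


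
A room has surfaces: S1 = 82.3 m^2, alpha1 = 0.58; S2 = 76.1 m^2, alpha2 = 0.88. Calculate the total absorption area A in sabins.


Given surfaces:
  Surface 1: 82.3 * 0.58 = 47.734
  Surface 2: 76.1 * 0.88 = 66.968
Formula: A = sum(Si * alpha_i)
A = 47.734 + 66.968
A = 114.7

114.7 sabins


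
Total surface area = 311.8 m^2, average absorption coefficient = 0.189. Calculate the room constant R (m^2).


Given values:
  S = 311.8 m^2, alpha = 0.189
Formula: R = S * alpha / (1 - alpha)
Numerator: 311.8 * 0.189 = 58.9302
Denominator: 1 - 0.189 = 0.811
R = 58.9302 / 0.811 = 72.66

72.66 m^2


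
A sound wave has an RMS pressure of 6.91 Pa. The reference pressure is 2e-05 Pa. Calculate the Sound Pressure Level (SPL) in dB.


Given values:
  p = 6.91 Pa
  p_ref = 2e-05 Pa
Formula: SPL = 20 * log10(p / p_ref)
Compute ratio: p / p_ref = 6.91 / 2e-05 = 345500
Compute log10: log10(345500) = 5.538448
Multiply: SPL = 20 * 5.538448 = 110.77

110.77 dB


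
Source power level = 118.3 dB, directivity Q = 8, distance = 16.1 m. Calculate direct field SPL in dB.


Given values:
  Lw = 118.3 dB, Q = 8, r = 16.1 m
Formula: SPL = Lw + 10 * log10(Q / (4 * pi * r^2))
Compute 4 * pi * r^2 = 4 * pi * 16.1^2 = 3257.3289
Compute Q / denom = 8 / 3257.3289 = 0.002456
Compute 10 * log10(0.002456) = -26.0977
SPL = 118.3 + (-26.0977) = 92.2

92.2 dB


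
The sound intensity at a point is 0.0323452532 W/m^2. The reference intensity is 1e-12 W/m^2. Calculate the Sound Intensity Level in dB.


Given values:
  I = 0.0323452532 W/m^2
  I_ref = 1e-12 W/m^2
Formula: SIL = 10 * log10(I / I_ref)
Compute ratio: I / I_ref = 32345253200
Compute log10: log10(32345253200) = 10.509811
Multiply: SIL = 10 * 10.509811 = 105.1

105.1 dB


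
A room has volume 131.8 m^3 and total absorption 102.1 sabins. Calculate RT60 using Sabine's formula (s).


Given values:
  V = 131.8 m^3
  A = 102.1 sabins
Formula: RT60 = 0.161 * V / A
Numerator: 0.161 * 131.8 = 21.2198
RT60 = 21.2198 / 102.1 = 0.208

0.208 s


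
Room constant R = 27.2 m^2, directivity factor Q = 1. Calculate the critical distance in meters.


Given values:
  R = 27.2 m^2, Q = 1
Formula: d_c = 0.141 * sqrt(Q * R)
Compute Q * R = 1 * 27.2 = 27.2
Compute sqrt(27.2) = 5.2154
d_c = 0.141 * 5.2154 = 0.735

0.735 m


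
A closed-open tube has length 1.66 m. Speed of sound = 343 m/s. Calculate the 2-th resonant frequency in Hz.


Given values:
  Tube type: closed-open, L = 1.66 m, c = 343 m/s, n = 2
Formula: f_n = (2n - 1) * c / (4 * L)
Compute 2n - 1 = 2*2 - 1 = 3
Compute 4 * L = 4 * 1.66 = 6.64
f = 3 * 343 / 6.64
f = 154.97

154.97 Hz


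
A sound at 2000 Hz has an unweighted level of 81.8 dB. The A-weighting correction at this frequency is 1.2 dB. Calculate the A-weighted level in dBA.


Given values:
  SPL = 81.8 dB
  A-weighting at 2000 Hz = 1.2 dB
Formula: L_A = SPL + A_weight
L_A = 81.8 + (1.2)
L_A = 83.0

83.0 dBA


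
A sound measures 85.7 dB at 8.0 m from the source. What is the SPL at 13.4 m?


Given values:
  SPL1 = 85.7 dB, r1 = 8.0 m, r2 = 13.4 m
Formula: SPL2 = SPL1 - 20 * log10(r2 / r1)
Compute ratio: r2 / r1 = 13.4 / 8.0 = 1.675
Compute log10: log10(1.675) = 0.224015
Compute drop: 20 * 0.224015 = 4.4803
SPL2 = 85.7 - 4.4803 = 81.22

81.22 dB


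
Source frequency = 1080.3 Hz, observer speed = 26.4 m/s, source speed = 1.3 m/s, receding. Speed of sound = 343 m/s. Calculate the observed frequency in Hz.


Given values:
  f_s = 1080.3 Hz, v_o = 26.4 m/s, v_s = 1.3 m/s
  Direction: receding
Formula: f_o = f_s * (c - v_o) / (c + v_s)
Numerator: c - v_o = 343 - 26.4 = 316.6
Denominator: c + v_s = 343 + 1.3 = 344.3
f_o = 1080.3 * 316.6 / 344.3 = 993.39

993.39 Hz


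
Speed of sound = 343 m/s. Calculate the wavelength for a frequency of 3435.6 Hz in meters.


Given values:
  c = 343 m/s, f = 3435.6 Hz
Formula: lambda = c / f
lambda = 343 / 3435.6
lambda = 0.0998

0.0998 m


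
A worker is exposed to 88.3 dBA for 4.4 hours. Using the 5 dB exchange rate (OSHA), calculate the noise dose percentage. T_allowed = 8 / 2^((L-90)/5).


Given values:
  L = 88.3 dBA, T = 4.4 hours
Formula: T_allowed = 8 / 2^((L - 90) / 5)
Compute exponent: (88.3 - 90) / 5 = -0.34
Compute 2^(-0.34) = 0.790041
T_allowed = 8 / 0.790041 = 10.126057 hours
Dose = (T / T_allowed) * 100
Dose = (4.4 / 10.126057) * 100 = 43.45

43.45 %


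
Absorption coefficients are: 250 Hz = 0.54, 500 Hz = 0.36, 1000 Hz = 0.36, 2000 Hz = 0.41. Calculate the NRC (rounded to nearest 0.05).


Given values:
  a_250 = 0.54, a_500 = 0.36
  a_1000 = 0.36, a_2000 = 0.41
Formula: NRC = (a250 + a500 + a1000 + a2000) / 4
Sum = 0.54 + 0.36 + 0.36 + 0.41 = 1.67
NRC = 1.67 / 4 = 0.4175
Rounded to nearest 0.05: 0.4

0.4


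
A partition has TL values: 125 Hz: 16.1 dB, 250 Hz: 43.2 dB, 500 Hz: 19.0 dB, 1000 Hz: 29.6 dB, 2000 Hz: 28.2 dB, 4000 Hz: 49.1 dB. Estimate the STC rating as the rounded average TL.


Given TL values at each frequency:
  125 Hz: 16.1 dB
  250 Hz: 43.2 dB
  500 Hz: 19.0 dB
  1000 Hz: 29.6 dB
  2000 Hz: 28.2 dB
  4000 Hz: 49.1 dB
Formula: STC ~ round(average of TL values)
Sum = 16.1 + 43.2 + 19.0 + 29.6 + 28.2 + 49.1 = 185.2
Average = 185.2 / 6 = 30.87
Rounded: 31

31


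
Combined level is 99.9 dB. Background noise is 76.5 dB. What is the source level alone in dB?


Given values:
  L_total = 99.9 dB, L_bg = 76.5 dB
Formula: L_source = 10 * log10(10^(L_total/10) - 10^(L_bg/10))
Convert to linear:
  10^(99.9/10) = 9772372209.5581
  10^(76.5/10) = 44668359.2151
Difference: 9772372209.5581 - 44668359.2151 = 9727703850.343
L_source = 10 * log10(9727703850.343) = 99.88

99.88 dB


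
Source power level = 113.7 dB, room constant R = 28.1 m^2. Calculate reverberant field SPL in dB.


Given values:
  Lw = 113.7 dB, R = 28.1 m^2
Formula: SPL = Lw + 10 * log10(4 / R)
Compute 4 / R = 4 / 28.1 = 0.142349
Compute 10 * log10(0.142349) = -8.4665
SPL = 113.7 + (-8.4665) = 105.23

105.23 dB


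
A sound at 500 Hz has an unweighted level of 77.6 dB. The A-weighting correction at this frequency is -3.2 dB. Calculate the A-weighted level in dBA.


Given values:
  SPL = 77.6 dB
  A-weighting at 500 Hz = -3.2 dB
Formula: L_A = SPL + A_weight
L_A = 77.6 + (-3.2)
L_A = 74.4

74.4 dBA


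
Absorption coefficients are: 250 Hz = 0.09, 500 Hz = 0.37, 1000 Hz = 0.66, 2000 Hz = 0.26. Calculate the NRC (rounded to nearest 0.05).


Given values:
  a_250 = 0.09, a_500 = 0.37
  a_1000 = 0.66, a_2000 = 0.26
Formula: NRC = (a250 + a500 + a1000 + a2000) / 4
Sum = 0.09 + 0.37 + 0.66 + 0.26 = 1.38
NRC = 1.38 / 4 = 0.345
Rounded to nearest 0.05: 0.35

0.35


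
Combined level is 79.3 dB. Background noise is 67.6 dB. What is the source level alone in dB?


Given values:
  L_total = 79.3 dB, L_bg = 67.6 dB
Formula: L_source = 10 * log10(10^(L_total/10) - 10^(L_bg/10))
Convert to linear:
  10^(79.3/10) = 85113803.8202
  10^(67.6/10) = 5754399.3734
Difference: 85113803.8202 - 5754399.3734 = 79359404.4468
L_source = 10 * log10(79359404.4468) = 79.0

79.0 dB


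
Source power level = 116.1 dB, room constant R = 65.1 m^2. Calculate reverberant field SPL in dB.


Given values:
  Lw = 116.1 dB, R = 65.1 m^2
Formula: SPL = Lw + 10 * log10(4 / R)
Compute 4 / R = 4 / 65.1 = 0.061444
Compute 10 * log10(0.061444) = -12.1152
SPL = 116.1 + (-12.1152) = 103.98

103.98 dB


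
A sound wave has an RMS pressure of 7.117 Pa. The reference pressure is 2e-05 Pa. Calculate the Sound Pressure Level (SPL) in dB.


Given values:
  p = 7.117 Pa
  p_ref = 2e-05 Pa
Formula: SPL = 20 * log10(p / p_ref)
Compute ratio: p / p_ref = 7.117 / 2e-05 = 355850
Compute log10: log10(355850) = 5.551267
Multiply: SPL = 20 * 5.551267 = 111.03

111.03 dB


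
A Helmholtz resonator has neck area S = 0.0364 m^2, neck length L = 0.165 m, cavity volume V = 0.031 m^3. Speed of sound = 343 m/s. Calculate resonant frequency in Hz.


Given values:
  S = 0.0364 m^2, L = 0.165 m, V = 0.031 m^3, c = 343 m/s
Formula: f = (c / (2*pi)) * sqrt(S / (V * L))
Compute V * L = 0.031 * 0.165 = 0.005115
Compute S / (V * L) = 0.0364 / 0.005115 = 7.1163
Compute sqrt(7.1163) = 2.667639
Compute c / (2*pi) = 343 / 6.283185 = 54.590148
f = 54.590148 * 2.667639 = 145.63

145.63 Hz


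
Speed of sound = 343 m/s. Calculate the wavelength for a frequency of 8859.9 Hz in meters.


Given values:
  c = 343 m/s, f = 8859.9 Hz
Formula: lambda = c / f
lambda = 343 / 8859.9
lambda = 0.0387

0.0387 m


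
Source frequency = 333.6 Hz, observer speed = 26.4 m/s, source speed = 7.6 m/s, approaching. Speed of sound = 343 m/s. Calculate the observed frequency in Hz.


Given values:
  f_s = 333.6 Hz, v_o = 26.4 m/s, v_s = 7.6 m/s
  Direction: approaching
Formula: f_o = f_s * (c + v_o) / (c - v_s)
Numerator: c + v_o = 343 + 26.4 = 369.4
Denominator: c - v_s = 343 - 7.6 = 335.4
f_o = 333.6 * 369.4 / 335.4 = 367.42

367.42 Hz


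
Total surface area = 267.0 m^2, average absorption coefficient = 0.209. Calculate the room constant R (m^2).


Given values:
  S = 267.0 m^2, alpha = 0.209
Formula: R = S * alpha / (1 - alpha)
Numerator: 267.0 * 0.209 = 55.803
Denominator: 1 - 0.209 = 0.791
R = 55.803 / 0.791 = 70.55

70.55 m^2


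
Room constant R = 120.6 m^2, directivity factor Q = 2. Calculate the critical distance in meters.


Given values:
  R = 120.6 m^2, Q = 2
Formula: d_c = 0.141 * sqrt(Q * R)
Compute Q * R = 2 * 120.6 = 241.2
Compute sqrt(241.2) = 15.5306
d_c = 0.141 * 15.5306 = 2.19

2.19 m


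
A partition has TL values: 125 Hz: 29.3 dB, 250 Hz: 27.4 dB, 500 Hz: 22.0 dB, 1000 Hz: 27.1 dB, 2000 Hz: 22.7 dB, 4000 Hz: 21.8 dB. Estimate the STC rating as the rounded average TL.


Given TL values at each frequency:
  125 Hz: 29.3 dB
  250 Hz: 27.4 dB
  500 Hz: 22.0 dB
  1000 Hz: 27.1 dB
  2000 Hz: 22.7 dB
  4000 Hz: 21.8 dB
Formula: STC ~ round(average of TL values)
Sum = 29.3 + 27.4 + 22.0 + 27.1 + 22.7 + 21.8 = 150.3
Average = 150.3 / 6 = 25.05
Rounded: 25

25


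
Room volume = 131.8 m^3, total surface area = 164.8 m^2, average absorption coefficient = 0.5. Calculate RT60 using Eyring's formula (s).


Given values:
  V = 131.8 m^3, S = 164.8 m^2, alpha = 0.5
Formula: RT60 = 0.161 * V / (-S * ln(1 - alpha))
Compute ln(1 - 0.5) = ln(0.5) = -0.693147
Denominator: -164.8 * -0.693147 = 114.2306
Numerator: 0.161 * 131.8 = 21.2198
RT60 = 21.2198 / 114.2306 = 0.186

0.186 s


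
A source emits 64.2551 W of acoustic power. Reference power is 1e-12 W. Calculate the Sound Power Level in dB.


Given values:
  W = 64.2551 W
  W_ref = 1e-12 W
Formula: SWL = 10 * log10(W / W_ref)
Compute ratio: W / W_ref = 64255100000000
Compute log10: log10(64255100000000) = 13.807908
Multiply: SWL = 10 * 13.807908 = 138.08

138.08 dB


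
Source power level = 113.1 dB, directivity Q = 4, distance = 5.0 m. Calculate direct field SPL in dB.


Given values:
  Lw = 113.1 dB, Q = 4, r = 5.0 m
Formula: SPL = Lw + 10 * log10(Q / (4 * pi * r^2))
Compute 4 * pi * r^2 = 4 * pi * 5.0^2 = 314.1593
Compute Q / denom = 4 / 314.1593 = 0.01273239
Compute 10 * log10(0.01273239) = -18.9509
SPL = 113.1 + (-18.9509) = 94.15

94.15 dB


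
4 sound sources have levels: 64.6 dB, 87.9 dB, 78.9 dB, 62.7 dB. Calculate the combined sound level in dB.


Formula: L_total = 10 * log10( sum(10^(Li/10)) )
  Source 1: 10^(64.6/10) = 2884031.5031
  Source 2: 10^(87.9/10) = 616595001.8615
  Source 3: 10^(78.9/10) = 77624711.6629
  Source 4: 10^(62.7/10) = 1862087.1367
Sum of linear values = 698965832.1642
L_total = 10 * log10(698965832.1642) = 88.44

88.44 dB


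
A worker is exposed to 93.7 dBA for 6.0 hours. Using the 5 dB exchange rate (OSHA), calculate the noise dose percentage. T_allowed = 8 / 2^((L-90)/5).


Given values:
  L = 93.7 dBA, T = 6.0 hours
Formula: T_allowed = 8 / 2^((L - 90) / 5)
Compute exponent: (93.7 - 90) / 5 = 0.74
Compute 2^(0.74) = 1.670176
T_allowed = 8 / 1.670176 = 4.789914 hours
Dose = (T / T_allowed) * 100
Dose = (6.0 / 4.789914) * 100 = 125.26

125.26 %


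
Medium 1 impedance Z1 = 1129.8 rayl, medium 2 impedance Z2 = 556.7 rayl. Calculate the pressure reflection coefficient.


Given values:
  Z1 = 1129.8 rayl, Z2 = 556.7 rayl
Formula: R = (Z2 - Z1) / (Z2 + Z1)
Numerator: Z2 - Z1 = 556.7 - 1129.8 = -573.1
Denominator: Z2 + Z1 = 556.7 + 1129.8 = 1686.5
R = -573.1 / 1686.5 = -0.3398

-0.3398


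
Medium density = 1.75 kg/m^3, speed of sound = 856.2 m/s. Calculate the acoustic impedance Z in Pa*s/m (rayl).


Given values:
  rho = 1.75 kg/m^3
  c = 856.2 m/s
Formula: Z = rho * c
Z = 1.75 * 856.2
Z = 1498.35

1498.35 rayl


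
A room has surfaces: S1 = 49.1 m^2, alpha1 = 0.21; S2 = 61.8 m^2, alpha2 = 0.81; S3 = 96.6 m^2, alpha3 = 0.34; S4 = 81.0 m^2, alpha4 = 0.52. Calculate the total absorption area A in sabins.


Given surfaces:
  Surface 1: 49.1 * 0.21 = 10.311
  Surface 2: 61.8 * 0.81 = 50.058
  Surface 3: 96.6 * 0.34 = 32.844
  Surface 4: 81.0 * 0.52 = 42.12
Formula: A = sum(Si * alpha_i)
A = 10.311 + 50.058 + 32.844 + 42.12
A = 135.33

135.33 sabins


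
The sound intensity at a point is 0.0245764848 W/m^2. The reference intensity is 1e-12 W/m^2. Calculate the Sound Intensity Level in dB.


Given values:
  I = 0.0245764848 W/m^2
  I_ref = 1e-12 W/m^2
Formula: SIL = 10 * log10(I / I_ref)
Compute ratio: I / I_ref = 24576484800
Compute log10: log10(24576484800) = 10.39052
Multiply: SIL = 10 * 10.39052 = 103.91

103.91 dB


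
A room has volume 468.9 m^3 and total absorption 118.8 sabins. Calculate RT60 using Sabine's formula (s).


Given values:
  V = 468.9 m^3
  A = 118.8 sabins
Formula: RT60 = 0.161 * V / A
Numerator: 0.161 * 468.9 = 75.4929
RT60 = 75.4929 / 118.8 = 0.635

0.635 s


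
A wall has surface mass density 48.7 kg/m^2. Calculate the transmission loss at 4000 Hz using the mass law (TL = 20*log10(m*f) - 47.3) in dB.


Given values:
  m = 48.7 kg/m^2, f = 4000 Hz
Formula: TL = 20 * log10(m * f) - 47.3
Compute m * f = 48.7 * 4000 = 194800.0
Compute log10(194800.0) = 5.289589
Compute 20 * 5.289589 = 105.7918
TL = 105.7918 - 47.3 = 58.49

58.49 dB


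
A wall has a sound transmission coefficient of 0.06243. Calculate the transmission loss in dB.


Given values:
  tau = 0.06243
Formula: TL = 10 * log10(1 / tau)
Compute 1 / tau = 1 / 0.06243 = 16.0179
Compute log10(16.0179) = 1.204606
TL = 10 * 1.204606 = 12.05

12.05 dB


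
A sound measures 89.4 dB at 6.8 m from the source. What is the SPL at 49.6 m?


Given values:
  SPL1 = 89.4 dB, r1 = 6.8 m, r2 = 49.6 m
Formula: SPL2 = SPL1 - 20 * log10(r2 / r1)
Compute ratio: r2 / r1 = 49.6 / 6.8 = 7.2941
Compute log10: log10(7.2941) = 0.862972
Compute drop: 20 * 0.862972 = 17.2594
SPL2 = 89.4 - 17.2594 = 72.14

72.14 dB


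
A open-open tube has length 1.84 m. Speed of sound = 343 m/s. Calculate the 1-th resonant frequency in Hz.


Given values:
  Tube type: open-open, L = 1.84 m, c = 343 m/s, n = 1
Formula: f_n = n * c / (2 * L)
Compute 2 * L = 2 * 1.84 = 3.68
f = 1 * 343 / 3.68
f = 93.21

93.21 Hz


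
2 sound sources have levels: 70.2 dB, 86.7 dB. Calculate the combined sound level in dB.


Formula: L_total = 10 * log10( sum(10^(Li/10)) )
  Source 1: 10^(70.2/10) = 10471285.4805
  Source 2: 10^(86.7/10) = 467735141.2872
Sum of linear values = 478206426.7677
L_total = 10 * log10(478206426.7677) = 86.8

86.8 dB


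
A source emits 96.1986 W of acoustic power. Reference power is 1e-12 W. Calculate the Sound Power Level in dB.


Given values:
  W = 96.1986 W
  W_ref = 1e-12 W
Formula: SWL = 10 * log10(W / W_ref)
Compute ratio: W / W_ref = 96198600000000
Compute log10: log10(96198600000000) = 13.983169
Multiply: SWL = 10 * 13.983169 = 139.83

139.83 dB


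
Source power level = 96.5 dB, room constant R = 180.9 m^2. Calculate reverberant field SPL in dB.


Given values:
  Lw = 96.5 dB, R = 180.9 m^2
Formula: SPL = Lw + 10 * log10(4 / R)
Compute 4 / R = 4 / 180.9 = 0.022112
Compute 10 * log10(0.022112) = -16.5537
SPL = 96.5 + (-16.5537) = 79.95

79.95 dB


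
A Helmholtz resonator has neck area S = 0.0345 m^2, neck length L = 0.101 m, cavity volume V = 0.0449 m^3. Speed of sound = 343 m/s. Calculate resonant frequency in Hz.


Given values:
  S = 0.0345 m^2, L = 0.101 m, V = 0.0449 m^3, c = 343 m/s
Formula: f = (c / (2*pi)) * sqrt(S / (V * L))
Compute V * L = 0.0449 * 0.101 = 0.0045349
Compute S / (V * L) = 0.0345 / 0.0045349 = 7.6077
Compute sqrt(7.6077) = 2.758206
Compute c / (2*pi) = 343 / 6.283185 = 54.590148
f = 54.590148 * 2.758206 = 150.57

150.57 Hz


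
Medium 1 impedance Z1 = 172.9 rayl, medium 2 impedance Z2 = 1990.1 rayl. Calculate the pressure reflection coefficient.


Given values:
  Z1 = 172.9 rayl, Z2 = 1990.1 rayl
Formula: R = (Z2 - Z1) / (Z2 + Z1)
Numerator: Z2 - Z1 = 1990.1 - 172.9 = 1817.2
Denominator: Z2 + Z1 = 1990.1 + 172.9 = 2163.0
R = 1817.2 / 2163.0 = 0.8401

0.8401


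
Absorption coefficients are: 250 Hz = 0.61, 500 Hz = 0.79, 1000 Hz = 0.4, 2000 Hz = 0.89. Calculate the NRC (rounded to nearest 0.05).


Given values:
  a_250 = 0.61, a_500 = 0.79
  a_1000 = 0.4, a_2000 = 0.89
Formula: NRC = (a250 + a500 + a1000 + a2000) / 4
Sum = 0.61 + 0.79 + 0.4 + 0.89 = 2.69
NRC = 2.69 / 4 = 0.6725
Rounded to nearest 0.05: 0.65

0.65


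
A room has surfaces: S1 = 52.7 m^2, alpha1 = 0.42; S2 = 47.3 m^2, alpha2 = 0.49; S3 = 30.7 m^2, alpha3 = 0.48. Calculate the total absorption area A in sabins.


Given surfaces:
  Surface 1: 52.7 * 0.42 = 22.134
  Surface 2: 47.3 * 0.49 = 23.177
  Surface 3: 30.7 * 0.48 = 14.736
Formula: A = sum(Si * alpha_i)
A = 22.134 + 23.177 + 14.736
A = 60.05

60.05 sabins


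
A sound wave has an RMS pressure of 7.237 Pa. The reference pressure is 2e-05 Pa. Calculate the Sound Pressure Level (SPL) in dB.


Given values:
  p = 7.237 Pa
  p_ref = 2e-05 Pa
Formula: SPL = 20 * log10(p / p_ref)
Compute ratio: p / p_ref = 7.237 / 2e-05 = 361850
Compute log10: log10(361850) = 5.558529
Multiply: SPL = 20 * 5.558529 = 111.17

111.17 dB


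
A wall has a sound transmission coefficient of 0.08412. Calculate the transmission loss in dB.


Given values:
  tau = 0.08412
Formula: TL = 10 * log10(1 / tau)
Compute 1 / tau = 1 / 0.08412 = 11.8878
Compute log10(11.8878) = 1.075101
TL = 10 * 1.075101 = 10.75

10.75 dB


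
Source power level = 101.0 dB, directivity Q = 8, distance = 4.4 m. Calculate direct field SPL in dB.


Given values:
  Lw = 101.0 dB, Q = 8, r = 4.4 m
Formula: SPL = Lw + 10 * log10(Q / (4 * pi * r^2))
Compute 4 * pi * r^2 = 4 * pi * 4.4^2 = 243.2849
Compute Q / denom = 8 / 243.2849 = 0.03288326
Compute 10 * log10(0.03288326) = -14.8303
SPL = 101.0 + (-14.8303) = 86.17

86.17 dB


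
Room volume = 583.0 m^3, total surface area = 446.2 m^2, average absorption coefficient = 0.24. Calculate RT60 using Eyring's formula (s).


Given values:
  V = 583.0 m^3, S = 446.2 m^2, alpha = 0.24
Formula: RT60 = 0.161 * V / (-S * ln(1 - alpha))
Compute ln(1 - 0.24) = ln(0.76) = -0.274437
Denominator: -446.2 * -0.274437 = 122.4538
Numerator: 0.161 * 583.0 = 93.863
RT60 = 93.863 / 122.4538 = 0.767

0.767 s


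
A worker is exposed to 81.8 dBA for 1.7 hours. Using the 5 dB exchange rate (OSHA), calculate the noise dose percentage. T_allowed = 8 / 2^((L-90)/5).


Given values:
  L = 81.8 dBA, T = 1.7 hours
Formula: T_allowed = 8 / 2^((L - 90) / 5)
Compute exponent: (81.8 - 90) / 5 = -1.64
Compute 2^(-1.64) = 0.320856
T_allowed = 8 / 0.320856 = 24.933303 hours
Dose = (T / T_allowed) * 100
Dose = (1.7 / 24.933303) * 100 = 6.82

6.82 %


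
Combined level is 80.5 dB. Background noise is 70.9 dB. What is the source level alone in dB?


Given values:
  L_total = 80.5 dB, L_bg = 70.9 dB
Formula: L_source = 10 * log10(10^(L_total/10) - 10^(L_bg/10))
Convert to linear:
  10^(80.5/10) = 112201845.4302
  10^(70.9/10) = 12302687.7081
Difference: 112201845.4302 - 12302687.7081 = 99899157.7221
L_source = 10 * log10(99899157.7221) = 80.0

80.0 dB


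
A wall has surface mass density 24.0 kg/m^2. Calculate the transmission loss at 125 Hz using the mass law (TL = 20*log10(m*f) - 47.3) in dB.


Given values:
  m = 24.0 kg/m^2, f = 125 Hz
Formula: TL = 20 * log10(m * f) - 47.3
Compute m * f = 24.0 * 125 = 3000.0
Compute log10(3000.0) = 3.477121
Compute 20 * 3.477121 = 69.5424
TL = 69.5424 - 47.3 = 22.24

22.24 dB


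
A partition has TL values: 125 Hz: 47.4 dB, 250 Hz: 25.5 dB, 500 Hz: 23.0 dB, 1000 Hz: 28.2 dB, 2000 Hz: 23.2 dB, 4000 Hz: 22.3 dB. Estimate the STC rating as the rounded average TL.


Given TL values at each frequency:
  125 Hz: 47.4 dB
  250 Hz: 25.5 dB
  500 Hz: 23.0 dB
  1000 Hz: 28.2 dB
  2000 Hz: 23.2 dB
  4000 Hz: 22.3 dB
Formula: STC ~ round(average of TL values)
Sum = 47.4 + 25.5 + 23.0 + 28.2 + 23.2 + 22.3 = 169.6
Average = 169.6 / 6 = 28.27
Rounded: 28

28


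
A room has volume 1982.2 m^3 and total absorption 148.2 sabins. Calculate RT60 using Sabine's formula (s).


Given values:
  V = 1982.2 m^3
  A = 148.2 sabins
Formula: RT60 = 0.161 * V / A
Numerator: 0.161 * 1982.2 = 319.1342
RT60 = 319.1342 / 148.2 = 2.153

2.153 s


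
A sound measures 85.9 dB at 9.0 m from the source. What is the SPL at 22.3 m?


Given values:
  SPL1 = 85.9 dB, r1 = 9.0 m, r2 = 22.3 m
Formula: SPL2 = SPL1 - 20 * log10(r2 / r1)
Compute ratio: r2 / r1 = 22.3 / 9.0 = 2.4778
Compute log10: log10(2.4778) = 0.394066
Compute drop: 20 * 0.394066 = 7.8813
SPL2 = 85.9 - 7.8813 = 78.02

78.02 dB


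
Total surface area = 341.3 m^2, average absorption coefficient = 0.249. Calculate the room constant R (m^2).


Given values:
  S = 341.3 m^2, alpha = 0.249
Formula: R = S * alpha / (1 - alpha)
Numerator: 341.3 * 0.249 = 84.9837
Denominator: 1 - 0.249 = 0.751
R = 84.9837 / 0.751 = 113.16

113.16 m^2


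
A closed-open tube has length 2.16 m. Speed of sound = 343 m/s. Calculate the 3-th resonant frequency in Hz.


Given values:
  Tube type: closed-open, L = 2.16 m, c = 343 m/s, n = 3
Formula: f_n = (2n - 1) * c / (4 * L)
Compute 2n - 1 = 2*3 - 1 = 5
Compute 4 * L = 4 * 2.16 = 8.64
f = 5 * 343 / 8.64
f = 198.5

198.5 Hz


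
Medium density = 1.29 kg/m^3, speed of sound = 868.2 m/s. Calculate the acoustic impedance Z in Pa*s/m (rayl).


Given values:
  rho = 1.29 kg/m^3
  c = 868.2 m/s
Formula: Z = rho * c
Z = 1.29 * 868.2
Z = 1119.98

1119.98 rayl


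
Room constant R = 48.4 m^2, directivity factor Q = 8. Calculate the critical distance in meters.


Given values:
  R = 48.4 m^2, Q = 8
Formula: d_c = 0.141 * sqrt(Q * R)
Compute Q * R = 8 * 48.4 = 387.2
Compute sqrt(387.2) = 19.6774
d_c = 0.141 * 19.6774 = 2.775

2.775 m


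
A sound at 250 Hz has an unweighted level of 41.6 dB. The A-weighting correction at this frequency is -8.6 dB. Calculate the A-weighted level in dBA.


Given values:
  SPL = 41.6 dB
  A-weighting at 250 Hz = -8.6 dB
Formula: L_A = SPL + A_weight
L_A = 41.6 + (-8.6)
L_A = 33.0

33.0 dBA


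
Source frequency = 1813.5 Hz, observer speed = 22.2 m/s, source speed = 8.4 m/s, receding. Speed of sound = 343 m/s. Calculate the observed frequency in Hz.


Given values:
  f_s = 1813.5 Hz, v_o = 22.2 m/s, v_s = 8.4 m/s
  Direction: receding
Formula: f_o = f_s * (c - v_o) / (c + v_s)
Numerator: c - v_o = 343 - 22.2 = 320.8
Denominator: c + v_s = 343 + 8.4 = 351.4
f_o = 1813.5 * 320.8 / 351.4 = 1655.58

1655.58 Hz


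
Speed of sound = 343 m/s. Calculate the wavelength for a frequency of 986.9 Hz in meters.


Given values:
  c = 343 m/s, f = 986.9 Hz
Formula: lambda = c / f
lambda = 343 / 986.9
lambda = 0.3476

0.3476 m


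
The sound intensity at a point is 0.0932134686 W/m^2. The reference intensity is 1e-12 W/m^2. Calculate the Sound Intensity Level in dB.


Given values:
  I = 0.0932134686 W/m^2
  I_ref = 1e-12 W/m^2
Formula: SIL = 10 * log10(I / I_ref)
Compute ratio: I / I_ref = 93213468600
Compute log10: log10(93213468600) = 10.969479
Multiply: SIL = 10 * 10.969479 = 109.69

109.69 dB


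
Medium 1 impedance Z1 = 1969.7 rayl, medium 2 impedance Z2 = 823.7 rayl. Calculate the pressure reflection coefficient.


Given values:
  Z1 = 1969.7 rayl, Z2 = 823.7 rayl
Formula: R = (Z2 - Z1) / (Z2 + Z1)
Numerator: Z2 - Z1 = 823.7 - 1969.7 = -1146.0
Denominator: Z2 + Z1 = 823.7 + 1969.7 = 2793.4
R = -1146.0 / 2793.4 = -0.4103

-0.4103


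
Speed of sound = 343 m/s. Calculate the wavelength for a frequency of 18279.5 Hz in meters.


Given values:
  c = 343 m/s, f = 18279.5 Hz
Formula: lambda = c / f
lambda = 343 / 18279.5
lambda = 0.0188

0.0188 m


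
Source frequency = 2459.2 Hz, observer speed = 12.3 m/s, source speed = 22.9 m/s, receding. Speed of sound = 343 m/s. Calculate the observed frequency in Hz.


Given values:
  f_s = 2459.2 Hz, v_o = 12.3 m/s, v_s = 22.9 m/s
  Direction: receding
Formula: f_o = f_s * (c - v_o) / (c + v_s)
Numerator: c - v_o = 343 - 12.3 = 330.7
Denominator: c + v_s = 343 + 22.9 = 365.9
f_o = 2459.2 * 330.7 / 365.9 = 2222.62

2222.62 Hz


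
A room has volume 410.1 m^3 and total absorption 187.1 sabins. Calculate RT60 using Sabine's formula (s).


Given values:
  V = 410.1 m^3
  A = 187.1 sabins
Formula: RT60 = 0.161 * V / A
Numerator: 0.161 * 410.1 = 66.0261
RT60 = 66.0261 / 187.1 = 0.353

0.353 s


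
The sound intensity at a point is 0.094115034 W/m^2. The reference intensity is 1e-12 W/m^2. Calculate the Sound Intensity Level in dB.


Given values:
  I = 0.094115034 W/m^2
  I_ref = 1e-12 W/m^2
Formula: SIL = 10 * log10(I / I_ref)
Compute ratio: I / I_ref = 94115034000
Compute log10: log10(94115034000) = 10.973659
Multiply: SIL = 10 * 10.973659 = 109.74

109.74 dB


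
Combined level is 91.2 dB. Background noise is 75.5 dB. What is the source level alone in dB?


Given values:
  L_total = 91.2 dB, L_bg = 75.5 dB
Formula: L_source = 10 * log10(10^(L_total/10) - 10^(L_bg/10))
Convert to linear:
  10^(91.2/10) = 1318256738.5564
  10^(75.5/10) = 35481338.9234
Difference: 1318256738.5564 - 35481338.9234 = 1282775399.633
L_source = 10 * log10(1282775399.633) = 91.08

91.08 dB


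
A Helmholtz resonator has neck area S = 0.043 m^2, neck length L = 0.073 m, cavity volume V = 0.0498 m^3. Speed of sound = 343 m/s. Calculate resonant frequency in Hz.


Given values:
  S = 0.043 m^2, L = 0.073 m, V = 0.0498 m^3, c = 343 m/s
Formula: f = (c / (2*pi)) * sqrt(S / (V * L))
Compute V * L = 0.0498 * 0.073 = 0.0036354
Compute S / (V * L) = 0.043 / 0.0036354 = 11.8281
Compute sqrt(11.8281) = 3.4392
Compute c / (2*pi) = 343 / 6.283185 = 54.590148
f = 54.590148 * 3.4392 = 187.75

187.75 Hz


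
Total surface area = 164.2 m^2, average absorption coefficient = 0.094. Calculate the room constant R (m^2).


Given values:
  S = 164.2 m^2, alpha = 0.094
Formula: R = S * alpha / (1 - alpha)
Numerator: 164.2 * 0.094 = 15.4348
Denominator: 1 - 0.094 = 0.906
R = 15.4348 / 0.906 = 17.04

17.04 m^2


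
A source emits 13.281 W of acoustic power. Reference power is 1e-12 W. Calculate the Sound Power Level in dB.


Given values:
  W = 13.281 W
  W_ref = 1e-12 W
Formula: SWL = 10 * log10(W / W_ref)
Compute ratio: W / W_ref = 13281000000000
Compute log10: log10(13281000000000) = 13.123231
Multiply: SWL = 10 * 13.123231 = 131.23

131.23 dB


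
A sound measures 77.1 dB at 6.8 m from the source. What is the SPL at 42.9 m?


Given values:
  SPL1 = 77.1 dB, r1 = 6.8 m, r2 = 42.9 m
Formula: SPL2 = SPL1 - 20 * log10(r2 / r1)
Compute ratio: r2 / r1 = 42.9 / 6.8 = 6.3088
Compute log10: log10(6.3088) = 0.799947
Compute drop: 20 * 0.799947 = 15.9989
SPL2 = 77.1 - 15.9989 = 61.1

61.1 dB


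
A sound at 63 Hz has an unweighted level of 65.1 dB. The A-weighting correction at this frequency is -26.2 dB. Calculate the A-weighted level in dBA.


Given values:
  SPL = 65.1 dB
  A-weighting at 63 Hz = -26.2 dB
Formula: L_A = SPL + A_weight
L_A = 65.1 + (-26.2)
L_A = 38.9

38.9 dBA


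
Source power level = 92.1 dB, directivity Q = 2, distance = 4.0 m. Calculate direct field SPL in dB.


Given values:
  Lw = 92.1 dB, Q = 2, r = 4.0 m
Formula: SPL = Lw + 10 * log10(Q / (4 * pi * r^2))
Compute 4 * pi * r^2 = 4 * pi * 4.0^2 = 201.0619
Compute Q / denom = 2 / 201.0619 = 0.00994719
Compute 10 * log10(0.00994719) = -20.023
SPL = 92.1 + (-20.023) = 72.08

72.08 dB


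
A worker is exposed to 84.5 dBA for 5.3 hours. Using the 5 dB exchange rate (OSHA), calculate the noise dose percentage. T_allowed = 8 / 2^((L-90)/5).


Given values:
  L = 84.5 dBA, T = 5.3 hours
Formula: T_allowed = 8 / 2^((L - 90) / 5)
Compute exponent: (84.5 - 90) / 5 = -1.1
Compute 2^(-1.1) = 0.466516
T_allowed = 8 / 0.466516 = 17.148394 hours
Dose = (T / T_allowed) * 100
Dose = (5.3 / 17.148394) * 100 = 30.91

30.91 %


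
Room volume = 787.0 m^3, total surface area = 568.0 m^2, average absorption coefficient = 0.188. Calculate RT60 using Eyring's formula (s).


Given values:
  V = 787.0 m^3, S = 568.0 m^2, alpha = 0.188
Formula: RT60 = 0.161 * V / (-S * ln(1 - alpha))
Compute ln(1 - 0.188) = ln(0.812) = -0.208255
Denominator: -568.0 * -0.208255 = 118.2888
Numerator: 0.161 * 787.0 = 126.707
RT60 = 126.707 / 118.2888 = 1.071

1.071 s


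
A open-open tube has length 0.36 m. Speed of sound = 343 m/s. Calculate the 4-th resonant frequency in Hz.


Given values:
  Tube type: open-open, L = 0.36 m, c = 343 m/s, n = 4
Formula: f_n = n * c / (2 * L)
Compute 2 * L = 2 * 0.36 = 0.72
f = 4 * 343 / 0.72
f = 1905.56

1905.56 Hz


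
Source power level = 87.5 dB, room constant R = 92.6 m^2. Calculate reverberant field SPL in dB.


Given values:
  Lw = 87.5 dB, R = 92.6 m^2
Formula: SPL = Lw + 10 * log10(4 / R)
Compute 4 / R = 4 / 92.6 = 0.043197
Compute 10 * log10(0.043197) = -13.6455
SPL = 87.5 + (-13.6455) = 73.85

73.85 dB


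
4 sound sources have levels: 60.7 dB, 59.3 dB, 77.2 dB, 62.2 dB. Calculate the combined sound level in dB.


Formula: L_total = 10 * log10( sum(10^(Li/10)) )
  Source 1: 10^(60.7/10) = 1174897.5549
  Source 2: 10^(59.3/10) = 851138.0382
  Source 3: 10^(77.2/10) = 52480746.025
  Source 4: 10^(62.2/10) = 1659586.9074
Sum of linear values = 56166368.5255
L_total = 10 * log10(56166368.5255) = 77.49

77.49 dB


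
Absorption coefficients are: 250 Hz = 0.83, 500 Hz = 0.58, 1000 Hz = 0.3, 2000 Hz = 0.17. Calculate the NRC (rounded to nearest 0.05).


Given values:
  a_250 = 0.83, a_500 = 0.58
  a_1000 = 0.3, a_2000 = 0.17
Formula: NRC = (a250 + a500 + a1000 + a2000) / 4
Sum = 0.83 + 0.58 + 0.3 + 0.17 = 1.88
NRC = 1.88 / 4 = 0.47
Rounded to nearest 0.05: 0.45

0.45


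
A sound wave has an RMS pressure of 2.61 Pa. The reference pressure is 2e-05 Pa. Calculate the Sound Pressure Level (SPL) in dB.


Given values:
  p = 2.61 Pa
  p_ref = 2e-05 Pa
Formula: SPL = 20 * log10(p / p_ref)
Compute ratio: p / p_ref = 2.61 / 2e-05 = 130500
Compute log10: log10(130500) = 5.115611
Multiply: SPL = 20 * 5.115611 = 102.31

102.31 dB


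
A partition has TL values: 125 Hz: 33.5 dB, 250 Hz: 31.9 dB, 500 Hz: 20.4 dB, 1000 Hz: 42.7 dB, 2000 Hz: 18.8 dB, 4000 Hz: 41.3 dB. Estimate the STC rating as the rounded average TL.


Given TL values at each frequency:
  125 Hz: 33.5 dB
  250 Hz: 31.9 dB
  500 Hz: 20.4 dB
  1000 Hz: 42.7 dB
  2000 Hz: 18.8 dB
  4000 Hz: 41.3 dB
Formula: STC ~ round(average of TL values)
Sum = 33.5 + 31.9 + 20.4 + 42.7 + 18.8 + 41.3 = 188.6
Average = 188.6 / 6 = 31.43
Rounded: 31

31


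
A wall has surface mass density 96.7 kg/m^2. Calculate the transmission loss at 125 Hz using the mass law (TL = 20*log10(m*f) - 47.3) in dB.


Given values:
  m = 96.7 kg/m^2, f = 125 Hz
Formula: TL = 20 * log10(m * f) - 47.3
Compute m * f = 96.7 * 125 = 12087.5
Compute log10(12087.5) = 4.082336
Compute 20 * 4.082336 = 81.6467
TL = 81.6467 - 47.3 = 34.35

34.35 dB


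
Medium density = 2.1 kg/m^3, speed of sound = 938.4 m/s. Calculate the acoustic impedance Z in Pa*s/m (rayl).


Given values:
  rho = 2.1 kg/m^3
  c = 938.4 m/s
Formula: Z = rho * c
Z = 2.1 * 938.4
Z = 1970.64

1970.64 rayl


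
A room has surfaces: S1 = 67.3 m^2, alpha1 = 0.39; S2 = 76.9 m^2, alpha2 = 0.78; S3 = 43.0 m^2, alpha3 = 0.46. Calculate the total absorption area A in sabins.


Given surfaces:
  Surface 1: 67.3 * 0.39 = 26.247
  Surface 2: 76.9 * 0.78 = 59.982
  Surface 3: 43.0 * 0.46 = 19.78
Formula: A = sum(Si * alpha_i)
A = 26.247 + 59.982 + 19.78
A = 106.01

106.01 sabins


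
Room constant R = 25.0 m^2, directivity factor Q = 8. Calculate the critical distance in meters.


Given values:
  R = 25.0 m^2, Q = 8
Formula: d_c = 0.141 * sqrt(Q * R)
Compute Q * R = 8 * 25.0 = 200.0
Compute sqrt(200.0) = 14.1421
d_c = 0.141 * 14.1421 = 1.994

1.994 m


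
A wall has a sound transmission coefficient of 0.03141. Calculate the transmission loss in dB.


Given values:
  tau = 0.03141
Formula: TL = 10 * log10(1 / tau)
Compute 1 / tau = 1 / 0.03141 = 31.837
Compute log10(31.837) = 1.502932
TL = 10 * 1.502932 = 15.03

15.03 dB
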